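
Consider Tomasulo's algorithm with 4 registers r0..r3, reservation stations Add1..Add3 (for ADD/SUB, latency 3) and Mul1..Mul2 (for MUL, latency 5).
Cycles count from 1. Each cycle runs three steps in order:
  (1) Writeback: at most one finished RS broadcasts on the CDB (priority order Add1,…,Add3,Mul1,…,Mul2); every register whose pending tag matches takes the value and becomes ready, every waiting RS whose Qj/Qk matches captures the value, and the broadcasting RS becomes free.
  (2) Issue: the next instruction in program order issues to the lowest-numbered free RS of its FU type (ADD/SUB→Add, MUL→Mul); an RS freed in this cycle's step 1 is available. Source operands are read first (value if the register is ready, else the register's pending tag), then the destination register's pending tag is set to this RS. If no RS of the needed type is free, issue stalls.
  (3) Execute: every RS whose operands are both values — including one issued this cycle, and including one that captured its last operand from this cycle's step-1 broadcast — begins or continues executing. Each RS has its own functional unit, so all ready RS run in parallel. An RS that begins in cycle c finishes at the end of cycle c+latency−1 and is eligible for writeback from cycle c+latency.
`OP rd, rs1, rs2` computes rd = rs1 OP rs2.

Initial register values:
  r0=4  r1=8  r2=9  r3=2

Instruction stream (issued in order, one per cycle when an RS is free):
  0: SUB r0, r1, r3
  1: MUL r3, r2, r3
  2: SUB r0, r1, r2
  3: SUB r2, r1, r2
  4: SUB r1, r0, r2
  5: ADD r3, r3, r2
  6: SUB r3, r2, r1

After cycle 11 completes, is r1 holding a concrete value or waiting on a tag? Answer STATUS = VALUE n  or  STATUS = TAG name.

STATUS = VALUE 0

c1: issue SUB r0<-Add1 | r0:Add1,r1:8,r2:9,r3:2
c2: issue MUL r3<-Mul1 | r0:Add1,r1:8,r2:9,r3:Mul1
c3: issue SUB r0<-Add2 | r0:Add2,r1:8,r2:9,r3:Mul1
c4: CDB Add1=6; issue SUB r2<-Add1 | r0:Add2,r1:8,r2:Add1,r3:Mul1
c5: issue SUB r1<-Add3 | r0:Add2,r1:Add3,r2:Add1,r3:Mul1
c6: CDB Add2=-1; issue ADD r3<-Add2 | r0:-1,r1:Add3,r2:Add1,r3:Add2
c7: CDB Add1=-1; issue SUB r3<-Add1 | r0:-1,r1:Add3,r2:-1,r3:Add1
c8: CDB Mul1=18 | r0:-1,r1:Add3,r2:-1,r3:Add1
c9: - | r0:-1,r1:Add3,r2:-1,r3:Add1
c10: CDB Add3=0 | r0:-1,r1:0,r2:-1,r3:Add1
c11: CDB Add2=17 | r0:-1,r1:0,r2:-1,r3:Add1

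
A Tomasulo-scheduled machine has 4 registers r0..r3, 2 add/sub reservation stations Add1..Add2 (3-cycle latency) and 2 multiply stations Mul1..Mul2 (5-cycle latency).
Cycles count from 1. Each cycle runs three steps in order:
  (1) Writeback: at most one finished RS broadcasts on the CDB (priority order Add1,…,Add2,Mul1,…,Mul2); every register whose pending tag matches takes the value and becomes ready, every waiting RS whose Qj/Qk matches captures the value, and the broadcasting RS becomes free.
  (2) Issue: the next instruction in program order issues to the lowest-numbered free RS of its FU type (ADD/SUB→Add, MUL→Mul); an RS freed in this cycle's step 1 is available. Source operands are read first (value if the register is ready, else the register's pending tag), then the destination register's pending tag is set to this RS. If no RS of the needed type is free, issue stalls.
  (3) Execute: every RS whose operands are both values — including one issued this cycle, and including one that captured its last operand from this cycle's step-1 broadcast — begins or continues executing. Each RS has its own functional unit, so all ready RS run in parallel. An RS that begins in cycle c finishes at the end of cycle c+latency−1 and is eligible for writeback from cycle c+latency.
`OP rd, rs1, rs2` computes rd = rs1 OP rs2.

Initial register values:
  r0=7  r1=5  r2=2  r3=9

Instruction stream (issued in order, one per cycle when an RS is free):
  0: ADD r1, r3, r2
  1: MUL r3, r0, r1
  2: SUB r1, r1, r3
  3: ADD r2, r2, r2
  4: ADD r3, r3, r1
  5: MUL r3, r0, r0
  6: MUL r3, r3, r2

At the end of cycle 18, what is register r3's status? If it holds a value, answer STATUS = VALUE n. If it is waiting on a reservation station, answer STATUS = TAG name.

cycle 1: issue ADD r1<-Add1 // r0:7,r1:Add1,r2:2,r3:9
cycle 2: issue MUL r3<-Mul1 // r0:7,r1:Add1,r2:2,r3:Mul1
cycle 3: issue SUB r1<-Add2 // r0:7,r1:Add2,r2:2,r3:Mul1
cycle 4: CDB Add1=11; issue ADD r2<-Add1 // r0:7,r1:Add2,r2:Add1,r3:Mul1
cycle 5: stall // r0:7,r1:Add2,r2:Add1,r3:Mul1
cycle 6: stall // r0:7,r1:Add2,r2:Add1,r3:Mul1
cycle 7: CDB Add1=4; issue ADD r3<-Add1 // r0:7,r1:Add2,r2:4,r3:Add1
cycle 8: issue MUL r3<-Mul2 // r0:7,r1:Add2,r2:4,r3:Mul2
cycle 9: CDB Mul1=77; issue MUL r3<-Mul1 // r0:7,r1:Add2,r2:4,r3:Mul1
cycle 10: - // r0:7,r1:Add2,r2:4,r3:Mul1
cycle 11: - // r0:7,r1:Add2,r2:4,r3:Mul1
cycle 12: CDB Add2=-66 // r0:7,r1:-66,r2:4,r3:Mul1
cycle 13: CDB Mul2=49 // r0:7,r1:-66,r2:4,r3:Mul1
cycle 14: - // r0:7,r1:-66,r2:4,r3:Mul1
cycle 15: CDB Add1=11 // r0:7,r1:-66,r2:4,r3:Mul1
cycle 16: - // r0:7,r1:-66,r2:4,r3:Mul1
cycle 17: - // r0:7,r1:-66,r2:4,r3:Mul1
cycle 18: CDB Mul1=196 // r0:7,r1:-66,r2:4,r3:196

STATUS = VALUE 196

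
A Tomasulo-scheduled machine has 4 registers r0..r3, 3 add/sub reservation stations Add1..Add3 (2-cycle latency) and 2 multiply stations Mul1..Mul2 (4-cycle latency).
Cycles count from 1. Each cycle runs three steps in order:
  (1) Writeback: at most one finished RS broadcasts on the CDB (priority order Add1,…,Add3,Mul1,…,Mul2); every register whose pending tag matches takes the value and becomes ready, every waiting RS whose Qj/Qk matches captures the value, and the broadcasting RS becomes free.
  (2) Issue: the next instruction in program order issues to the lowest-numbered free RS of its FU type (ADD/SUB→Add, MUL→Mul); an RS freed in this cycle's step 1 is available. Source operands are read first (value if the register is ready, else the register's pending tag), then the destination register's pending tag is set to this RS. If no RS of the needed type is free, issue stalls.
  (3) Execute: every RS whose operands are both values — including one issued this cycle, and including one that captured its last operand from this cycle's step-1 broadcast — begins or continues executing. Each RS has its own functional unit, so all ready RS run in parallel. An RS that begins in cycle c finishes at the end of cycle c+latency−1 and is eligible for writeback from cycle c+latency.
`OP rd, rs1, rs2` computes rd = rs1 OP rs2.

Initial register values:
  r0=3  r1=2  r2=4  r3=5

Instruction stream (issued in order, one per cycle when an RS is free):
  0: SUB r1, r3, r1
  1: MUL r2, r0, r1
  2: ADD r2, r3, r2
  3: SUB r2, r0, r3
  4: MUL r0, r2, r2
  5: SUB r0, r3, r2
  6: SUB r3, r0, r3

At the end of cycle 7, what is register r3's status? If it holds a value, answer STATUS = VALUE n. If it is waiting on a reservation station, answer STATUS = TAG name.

STATUS = TAG Add3

c1: issue SUB r1<-Add1 | r0:3,r1:Add1,r2:4,r3:5
c2: issue MUL r2<-Mul1 | r0:3,r1:Add1,r2:Mul1,r3:5
c3: CDB Add1=3; issue ADD r2<-Add1 | r0:3,r1:3,r2:Add1,r3:5
c4: issue SUB r2<-Add2 | r0:3,r1:3,r2:Add2,r3:5
c5: issue MUL r0<-Mul2 | r0:Mul2,r1:3,r2:Add2,r3:5
c6: CDB Add2=-2; issue SUB r0<-Add2 | r0:Add2,r1:3,r2:-2,r3:5
c7: CDB Mul1=9; issue SUB r3<-Add3 | r0:Add2,r1:3,r2:-2,r3:Add3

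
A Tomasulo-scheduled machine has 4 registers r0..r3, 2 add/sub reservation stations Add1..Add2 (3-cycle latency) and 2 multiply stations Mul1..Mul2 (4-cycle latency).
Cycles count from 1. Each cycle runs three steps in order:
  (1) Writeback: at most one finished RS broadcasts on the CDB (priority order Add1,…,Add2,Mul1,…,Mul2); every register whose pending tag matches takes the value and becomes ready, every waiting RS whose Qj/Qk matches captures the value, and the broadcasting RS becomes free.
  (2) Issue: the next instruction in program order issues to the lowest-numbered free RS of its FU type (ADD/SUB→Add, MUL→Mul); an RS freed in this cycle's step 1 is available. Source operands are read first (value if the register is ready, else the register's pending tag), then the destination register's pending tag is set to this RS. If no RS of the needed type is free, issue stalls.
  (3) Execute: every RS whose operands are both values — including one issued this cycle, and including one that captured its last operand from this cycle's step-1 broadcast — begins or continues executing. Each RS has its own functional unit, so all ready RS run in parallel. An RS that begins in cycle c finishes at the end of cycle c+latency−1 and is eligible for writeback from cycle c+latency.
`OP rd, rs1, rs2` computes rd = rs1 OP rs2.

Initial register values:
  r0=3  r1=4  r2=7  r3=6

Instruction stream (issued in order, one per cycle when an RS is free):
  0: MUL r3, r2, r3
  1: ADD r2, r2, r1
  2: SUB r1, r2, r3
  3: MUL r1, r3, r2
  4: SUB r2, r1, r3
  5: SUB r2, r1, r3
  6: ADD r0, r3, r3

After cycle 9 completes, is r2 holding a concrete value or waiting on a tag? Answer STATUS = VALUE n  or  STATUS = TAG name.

STATUS = TAG Add2

  c1: issue MUL r3<-Mul1  regs: r0:3,r1:4,r2:7,r3:Mul1
  c2: issue ADD r2<-Add1  regs: r0:3,r1:4,r2:Add1,r3:Mul1
  c3: issue SUB r1<-Add2  regs: r0:3,r1:Add2,r2:Add1,r3:Mul1
  c4: issue MUL r1<-Mul2  regs: r0:3,r1:Mul2,r2:Add1,r3:Mul1
  c5: CDB Add1=11; issue SUB r2<-Add1  regs: r0:3,r1:Mul2,r2:Add1,r3:Mul1
  c6: CDB Mul1=42; stall  regs: r0:3,r1:Mul2,r2:Add1,r3:42
  c7: stall  regs: r0:3,r1:Mul2,r2:Add1,r3:42
  c8: stall  regs: r0:3,r1:Mul2,r2:Add1,r3:42
  c9: CDB Add2=-31; issue SUB r2<-Add2  regs: r0:3,r1:Mul2,r2:Add2,r3:42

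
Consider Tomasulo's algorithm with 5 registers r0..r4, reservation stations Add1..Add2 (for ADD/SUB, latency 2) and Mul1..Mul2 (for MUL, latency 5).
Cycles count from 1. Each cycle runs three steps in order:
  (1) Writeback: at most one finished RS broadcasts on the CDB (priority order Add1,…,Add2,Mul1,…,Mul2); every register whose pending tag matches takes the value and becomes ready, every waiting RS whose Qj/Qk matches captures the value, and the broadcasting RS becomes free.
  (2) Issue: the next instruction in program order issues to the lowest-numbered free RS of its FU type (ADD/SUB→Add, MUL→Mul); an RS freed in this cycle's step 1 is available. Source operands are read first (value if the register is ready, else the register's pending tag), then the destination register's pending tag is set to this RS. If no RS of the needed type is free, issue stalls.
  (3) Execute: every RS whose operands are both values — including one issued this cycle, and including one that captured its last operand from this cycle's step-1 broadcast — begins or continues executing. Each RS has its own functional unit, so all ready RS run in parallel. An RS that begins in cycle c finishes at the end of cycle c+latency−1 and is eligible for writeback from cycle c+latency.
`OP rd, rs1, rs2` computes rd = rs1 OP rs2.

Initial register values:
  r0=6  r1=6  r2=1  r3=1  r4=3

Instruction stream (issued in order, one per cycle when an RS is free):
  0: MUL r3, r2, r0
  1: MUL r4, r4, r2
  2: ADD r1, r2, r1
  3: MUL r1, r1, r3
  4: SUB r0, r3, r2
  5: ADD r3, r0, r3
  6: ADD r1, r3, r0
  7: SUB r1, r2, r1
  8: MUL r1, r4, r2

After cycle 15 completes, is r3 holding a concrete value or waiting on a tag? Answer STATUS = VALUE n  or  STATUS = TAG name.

STATUS = VALUE 11

c1: issue MUL r3<-Mul1 | r0:6,r1:6,r2:1,r3:Mul1,r4:3
c2: issue MUL r4<-Mul2 | r0:6,r1:6,r2:1,r3:Mul1,r4:Mul2
c3: issue ADD r1<-Add1 | r0:6,r1:Add1,r2:1,r3:Mul1,r4:Mul2
c4: stall | r0:6,r1:Add1,r2:1,r3:Mul1,r4:Mul2
c5: CDB Add1=7; stall | r0:6,r1:7,r2:1,r3:Mul1,r4:Mul2
c6: CDB Mul1=6; issue MUL r1<-Mul1 | r0:6,r1:Mul1,r2:1,r3:6,r4:Mul2
c7: CDB Mul2=3; issue SUB r0<-Add1 | r0:Add1,r1:Mul1,r2:1,r3:6,r4:3
c8: issue ADD r3<-Add2 | r0:Add1,r1:Mul1,r2:1,r3:Add2,r4:3
c9: CDB Add1=5; issue ADD r1<-Add1 | r0:5,r1:Add1,r2:1,r3:Add2,r4:3
c10: stall | r0:5,r1:Add1,r2:1,r3:Add2,r4:3
c11: CDB Add2=11; issue SUB r1<-Add2 | r0:5,r1:Add2,r2:1,r3:11,r4:3
c12: CDB Mul1=42; issue MUL r1<-Mul1 | r0:5,r1:Mul1,r2:1,r3:11,r4:3
c13: CDB Add1=16 | r0:5,r1:Mul1,r2:1,r3:11,r4:3
c14: - | r0:5,r1:Mul1,r2:1,r3:11,r4:3
c15: CDB Add2=-15 | r0:5,r1:Mul1,r2:1,r3:11,r4:3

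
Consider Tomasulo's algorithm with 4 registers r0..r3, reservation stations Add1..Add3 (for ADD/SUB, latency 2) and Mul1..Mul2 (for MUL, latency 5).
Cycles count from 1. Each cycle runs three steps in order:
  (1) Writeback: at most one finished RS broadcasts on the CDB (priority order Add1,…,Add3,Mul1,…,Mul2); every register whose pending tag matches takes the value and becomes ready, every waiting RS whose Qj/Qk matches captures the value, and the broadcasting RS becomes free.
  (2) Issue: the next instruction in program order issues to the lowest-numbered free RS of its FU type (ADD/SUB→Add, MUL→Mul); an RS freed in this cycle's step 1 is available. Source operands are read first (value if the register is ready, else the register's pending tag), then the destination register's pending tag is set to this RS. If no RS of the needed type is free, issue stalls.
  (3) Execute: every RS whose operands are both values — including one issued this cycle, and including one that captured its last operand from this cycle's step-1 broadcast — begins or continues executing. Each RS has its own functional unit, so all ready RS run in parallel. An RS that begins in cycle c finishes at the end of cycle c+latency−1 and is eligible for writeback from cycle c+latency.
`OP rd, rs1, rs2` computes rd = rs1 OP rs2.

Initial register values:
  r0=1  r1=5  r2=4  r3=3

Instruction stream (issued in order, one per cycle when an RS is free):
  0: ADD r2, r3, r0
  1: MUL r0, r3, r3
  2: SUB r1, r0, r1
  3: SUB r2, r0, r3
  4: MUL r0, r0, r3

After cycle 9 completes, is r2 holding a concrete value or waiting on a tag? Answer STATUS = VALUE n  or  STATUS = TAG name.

cycle 1: issue ADD r2<-Add1 // r0:1,r1:5,r2:Add1,r3:3
cycle 2: issue MUL r0<-Mul1 // r0:Mul1,r1:5,r2:Add1,r3:3
cycle 3: CDB Add1=4; issue SUB r1<-Add1 // r0:Mul1,r1:Add1,r2:4,r3:3
cycle 4: issue SUB r2<-Add2 // r0:Mul1,r1:Add1,r2:Add2,r3:3
cycle 5: issue MUL r0<-Mul2 // r0:Mul2,r1:Add1,r2:Add2,r3:3
cycle 6: - // r0:Mul2,r1:Add1,r2:Add2,r3:3
cycle 7: CDB Mul1=9 // r0:Mul2,r1:Add1,r2:Add2,r3:3
cycle 8: - // r0:Mul2,r1:Add1,r2:Add2,r3:3
cycle 9: CDB Add1=4 // r0:Mul2,r1:4,r2:Add2,r3:3

STATUS = TAG Add2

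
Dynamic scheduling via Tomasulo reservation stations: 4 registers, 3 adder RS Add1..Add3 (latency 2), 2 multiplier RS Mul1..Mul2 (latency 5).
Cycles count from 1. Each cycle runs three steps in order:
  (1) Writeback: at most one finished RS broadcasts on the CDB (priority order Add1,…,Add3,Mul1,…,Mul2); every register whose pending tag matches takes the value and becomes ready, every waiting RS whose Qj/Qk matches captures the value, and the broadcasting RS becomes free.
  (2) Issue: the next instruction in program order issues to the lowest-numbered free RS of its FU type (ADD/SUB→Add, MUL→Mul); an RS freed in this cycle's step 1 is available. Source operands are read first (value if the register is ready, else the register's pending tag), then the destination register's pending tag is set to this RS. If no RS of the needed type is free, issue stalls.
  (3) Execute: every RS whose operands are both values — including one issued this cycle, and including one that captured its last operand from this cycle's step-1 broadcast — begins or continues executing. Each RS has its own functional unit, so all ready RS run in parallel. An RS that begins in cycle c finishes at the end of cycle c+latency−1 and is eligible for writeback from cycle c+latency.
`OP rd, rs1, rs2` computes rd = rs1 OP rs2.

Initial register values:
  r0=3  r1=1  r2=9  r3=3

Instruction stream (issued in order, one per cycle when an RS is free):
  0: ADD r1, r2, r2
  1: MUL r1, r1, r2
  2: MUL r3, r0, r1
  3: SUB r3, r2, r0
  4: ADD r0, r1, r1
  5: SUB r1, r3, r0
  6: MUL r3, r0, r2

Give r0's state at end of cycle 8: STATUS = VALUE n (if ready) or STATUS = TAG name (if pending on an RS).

c1: issue ADD r1<-Add1 | r0:3,r1:Add1,r2:9,r3:3
c2: issue MUL r1<-Mul1 | r0:3,r1:Mul1,r2:9,r3:3
c3: CDB Add1=18; issue MUL r3<-Mul2 | r0:3,r1:Mul1,r2:9,r3:Mul2
c4: issue SUB r3<-Add1 | r0:3,r1:Mul1,r2:9,r3:Add1
c5: issue ADD r0<-Add2 | r0:Add2,r1:Mul1,r2:9,r3:Add1
c6: CDB Add1=6; issue SUB r1<-Add1 | r0:Add2,r1:Add1,r2:9,r3:6
c7: stall | r0:Add2,r1:Add1,r2:9,r3:6
c8: CDB Mul1=162; issue MUL r3<-Mul1 | r0:Add2,r1:Add1,r2:9,r3:Mul1

STATUS = TAG Add2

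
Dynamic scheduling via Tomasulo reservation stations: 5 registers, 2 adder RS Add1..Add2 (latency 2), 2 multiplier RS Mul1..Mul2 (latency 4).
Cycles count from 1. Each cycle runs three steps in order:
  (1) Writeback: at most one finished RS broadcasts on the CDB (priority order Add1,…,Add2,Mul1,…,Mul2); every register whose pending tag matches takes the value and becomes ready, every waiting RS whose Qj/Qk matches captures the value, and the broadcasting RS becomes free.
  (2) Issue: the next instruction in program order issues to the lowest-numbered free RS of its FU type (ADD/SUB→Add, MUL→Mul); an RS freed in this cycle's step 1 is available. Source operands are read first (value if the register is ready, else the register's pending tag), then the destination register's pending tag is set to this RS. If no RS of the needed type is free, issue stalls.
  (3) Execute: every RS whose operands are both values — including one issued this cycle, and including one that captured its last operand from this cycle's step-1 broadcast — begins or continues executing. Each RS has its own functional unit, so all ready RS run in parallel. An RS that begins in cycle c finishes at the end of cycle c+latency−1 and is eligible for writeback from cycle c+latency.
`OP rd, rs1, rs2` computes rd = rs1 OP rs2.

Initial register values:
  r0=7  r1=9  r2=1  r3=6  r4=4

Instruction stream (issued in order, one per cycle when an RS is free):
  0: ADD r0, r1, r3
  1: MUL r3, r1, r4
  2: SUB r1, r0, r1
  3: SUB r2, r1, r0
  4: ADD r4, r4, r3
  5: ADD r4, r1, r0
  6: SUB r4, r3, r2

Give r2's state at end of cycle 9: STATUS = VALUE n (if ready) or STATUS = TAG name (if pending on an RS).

  c1: issue ADD r0<-Add1  regs: r0:Add1,r1:9,r2:1,r3:6,r4:4
  c2: issue MUL r3<-Mul1  regs: r0:Add1,r1:9,r2:1,r3:Mul1,r4:4
  c3: CDB Add1=15; issue SUB r1<-Add1  regs: r0:15,r1:Add1,r2:1,r3:Mul1,r4:4
  c4: issue SUB r2<-Add2  regs: r0:15,r1:Add1,r2:Add2,r3:Mul1,r4:4
  c5: CDB Add1=6; issue ADD r4<-Add1  regs: r0:15,r1:6,r2:Add2,r3:Mul1,r4:Add1
  c6: CDB Mul1=36; stall  regs: r0:15,r1:6,r2:Add2,r3:36,r4:Add1
  c7: CDB Add2=-9; issue ADD r4<-Add2  regs: r0:15,r1:6,r2:-9,r3:36,r4:Add2
  c8: CDB Add1=40; issue SUB r4<-Add1  regs: r0:15,r1:6,r2:-9,r3:36,r4:Add1
  c9: CDB Add2=21  regs: r0:15,r1:6,r2:-9,r3:36,r4:Add1

STATUS = VALUE -9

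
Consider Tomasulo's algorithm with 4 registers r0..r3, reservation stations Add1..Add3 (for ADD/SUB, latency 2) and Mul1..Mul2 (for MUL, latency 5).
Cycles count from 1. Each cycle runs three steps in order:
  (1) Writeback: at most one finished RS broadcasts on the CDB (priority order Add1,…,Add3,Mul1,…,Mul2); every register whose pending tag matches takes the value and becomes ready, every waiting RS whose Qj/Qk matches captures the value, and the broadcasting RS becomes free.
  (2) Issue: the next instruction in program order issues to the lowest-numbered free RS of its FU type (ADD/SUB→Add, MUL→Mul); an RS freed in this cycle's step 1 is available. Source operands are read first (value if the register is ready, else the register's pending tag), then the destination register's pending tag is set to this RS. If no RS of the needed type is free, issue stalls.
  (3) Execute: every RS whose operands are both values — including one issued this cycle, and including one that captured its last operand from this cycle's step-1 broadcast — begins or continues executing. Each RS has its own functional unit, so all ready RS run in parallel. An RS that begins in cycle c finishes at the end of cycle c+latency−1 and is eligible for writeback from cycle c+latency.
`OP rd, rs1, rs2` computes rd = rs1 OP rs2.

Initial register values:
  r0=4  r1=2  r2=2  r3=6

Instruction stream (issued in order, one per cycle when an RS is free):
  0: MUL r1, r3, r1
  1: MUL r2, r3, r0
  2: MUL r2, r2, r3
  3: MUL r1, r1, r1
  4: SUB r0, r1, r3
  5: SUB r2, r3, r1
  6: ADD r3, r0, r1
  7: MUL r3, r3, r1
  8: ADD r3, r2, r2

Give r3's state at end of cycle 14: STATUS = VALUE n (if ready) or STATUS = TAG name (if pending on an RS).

STATUS = TAG Mul1

cycle 1: issue MUL r1<-Mul1 // r0:4,r1:Mul1,r2:2,r3:6
cycle 2: issue MUL r2<-Mul2 // r0:4,r1:Mul1,r2:Mul2,r3:6
cycle 3: stall // r0:4,r1:Mul1,r2:Mul2,r3:6
cycle 4: stall // r0:4,r1:Mul1,r2:Mul2,r3:6
cycle 5: stall // r0:4,r1:Mul1,r2:Mul2,r3:6
cycle 6: CDB Mul1=12; issue MUL r2<-Mul1 // r0:4,r1:12,r2:Mul1,r3:6
cycle 7: CDB Mul2=24; issue MUL r1<-Mul2 // r0:4,r1:Mul2,r2:Mul1,r3:6
cycle 8: issue SUB r0<-Add1 // r0:Add1,r1:Mul2,r2:Mul1,r3:6
cycle 9: issue SUB r2<-Add2 // r0:Add1,r1:Mul2,r2:Add2,r3:6
cycle 10: issue ADD r3<-Add3 // r0:Add1,r1:Mul2,r2:Add2,r3:Add3
cycle 11: stall // r0:Add1,r1:Mul2,r2:Add2,r3:Add3
cycle 12: CDB Mul1=144; issue MUL r3<-Mul1 // r0:Add1,r1:Mul2,r2:Add2,r3:Mul1
cycle 13: CDB Mul2=144; stall // r0:Add1,r1:144,r2:Add2,r3:Mul1
cycle 14: stall // r0:Add1,r1:144,r2:Add2,r3:Mul1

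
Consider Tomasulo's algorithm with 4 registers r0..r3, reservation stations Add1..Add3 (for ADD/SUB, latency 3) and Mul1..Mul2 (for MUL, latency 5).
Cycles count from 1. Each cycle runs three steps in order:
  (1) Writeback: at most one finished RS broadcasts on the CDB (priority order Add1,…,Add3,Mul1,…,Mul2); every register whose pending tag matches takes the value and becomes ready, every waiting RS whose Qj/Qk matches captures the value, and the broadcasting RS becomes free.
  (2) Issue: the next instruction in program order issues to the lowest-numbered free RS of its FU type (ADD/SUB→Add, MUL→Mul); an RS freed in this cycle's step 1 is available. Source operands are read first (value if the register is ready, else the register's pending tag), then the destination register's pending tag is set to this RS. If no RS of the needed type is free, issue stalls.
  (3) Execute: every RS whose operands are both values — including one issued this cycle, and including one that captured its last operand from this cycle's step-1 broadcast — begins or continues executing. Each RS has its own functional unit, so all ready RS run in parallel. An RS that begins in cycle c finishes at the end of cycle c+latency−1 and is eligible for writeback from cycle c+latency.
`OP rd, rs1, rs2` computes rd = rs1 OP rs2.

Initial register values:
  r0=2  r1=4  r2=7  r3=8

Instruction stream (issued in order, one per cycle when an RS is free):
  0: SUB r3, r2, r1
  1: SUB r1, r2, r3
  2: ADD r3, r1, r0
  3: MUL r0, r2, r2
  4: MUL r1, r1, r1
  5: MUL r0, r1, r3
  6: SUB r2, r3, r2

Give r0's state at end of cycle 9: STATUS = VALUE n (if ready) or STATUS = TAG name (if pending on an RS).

STATUS = TAG Mul1

  c1: issue SUB r3<-Add1  regs: r0:2,r1:4,r2:7,r3:Add1
  c2: issue SUB r1<-Add2  regs: r0:2,r1:Add2,r2:7,r3:Add1
  c3: issue ADD r3<-Add3  regs: r0:2,r1:Add2,r2:7,r3:Add3
  c4: CDB Add1=3; issue MUL r0<-Mul1  regs: r0:Mul1,r1:Add2,r2:7,r3:Add3
  c5: issue MUL r1<-Mul2  regs: r0:Mul1,r1:Mul2,r2:7,r3:Add3
  c6: stall  regs: r0:Mul1,r1:Mul2,r2:7,r3:Add3
  c7: CDB Add2=4; stall  regs: r0:Mul1,r1:Mul2,r2:7,r3:Add3
  c8: stall  regs: r0:Mul1,r1:Mul2,r2:7,r3:Add3
  c9: CDB Mul1=49; issue MUL r0<-Mul1  regs: r0:Mul1,r1:Mul2,r2:7,r3:Add3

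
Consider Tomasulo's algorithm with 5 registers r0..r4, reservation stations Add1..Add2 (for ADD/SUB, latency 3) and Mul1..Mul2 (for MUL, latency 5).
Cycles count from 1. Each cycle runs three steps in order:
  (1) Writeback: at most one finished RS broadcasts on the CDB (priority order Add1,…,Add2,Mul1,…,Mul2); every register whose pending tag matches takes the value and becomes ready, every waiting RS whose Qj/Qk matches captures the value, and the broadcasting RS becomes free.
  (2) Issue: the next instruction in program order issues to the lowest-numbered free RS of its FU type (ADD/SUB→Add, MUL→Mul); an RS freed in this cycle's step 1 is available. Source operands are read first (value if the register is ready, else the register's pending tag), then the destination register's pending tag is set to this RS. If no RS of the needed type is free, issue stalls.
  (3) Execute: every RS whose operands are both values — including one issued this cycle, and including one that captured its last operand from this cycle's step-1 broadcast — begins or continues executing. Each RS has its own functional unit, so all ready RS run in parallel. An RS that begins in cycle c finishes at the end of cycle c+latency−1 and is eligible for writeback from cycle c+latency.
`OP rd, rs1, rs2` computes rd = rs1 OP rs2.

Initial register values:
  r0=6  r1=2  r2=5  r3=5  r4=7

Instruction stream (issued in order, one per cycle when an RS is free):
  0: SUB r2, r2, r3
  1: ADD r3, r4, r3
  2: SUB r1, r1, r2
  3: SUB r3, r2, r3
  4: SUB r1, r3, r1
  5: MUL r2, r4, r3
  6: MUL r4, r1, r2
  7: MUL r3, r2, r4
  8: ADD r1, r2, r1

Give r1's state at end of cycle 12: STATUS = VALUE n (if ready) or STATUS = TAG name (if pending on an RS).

STATUS = VALUE -14

c1: issue SUB r2<-Add1 | r0:6,r1:2,r2:Add1,r3:5,r4:7
c2: issue ADD r3<-Add2 | r0:6,r1:2,r2:Add1,r3:Add2,r4:7
c3: stall | r0:6,r1:2,r2:Add1,r3:Add2,r4:7
c4: CDB Add1=0; issue SUB r1<-Add1 | r0:6,r1:Add1,r2:0,r3:Add2,r4:7
c5: CDB Add2=12; issue SUB r3<-Add2 | r0:6,r1:Add1,r2:0,r3:Add2,r4:7
c6: stall | r0:6,r1:Add1,r2:0,r3:Add2,r4:7
c7: CDB Add1=2; issue SUB r1<-Add1 | r0:6,r1:Add1,r2:0,r3:Add2,r4:7
c8: CDB Add2=-12; issue MUL r2<-Mul1 | r0:6,r1:Add1,r2:Mul1,r3:-12,r4:7
c9: issue MUL r4<-Mul2 | r0:6,r1:Add1,r2:Mul1,r3:-12,r4:Mul2
c10: stall | r0:6,r1:Add1,r2:Mul1,r3:-12,r4:Mul2
c11: CDB Add1=-14; stall | r0:6,r1:-14,r2:Mul1,r3:-12,r4:Mul2
c12: stall | r0:6,r1:-14,r2:Mul1,r3:-12,r4:Mul2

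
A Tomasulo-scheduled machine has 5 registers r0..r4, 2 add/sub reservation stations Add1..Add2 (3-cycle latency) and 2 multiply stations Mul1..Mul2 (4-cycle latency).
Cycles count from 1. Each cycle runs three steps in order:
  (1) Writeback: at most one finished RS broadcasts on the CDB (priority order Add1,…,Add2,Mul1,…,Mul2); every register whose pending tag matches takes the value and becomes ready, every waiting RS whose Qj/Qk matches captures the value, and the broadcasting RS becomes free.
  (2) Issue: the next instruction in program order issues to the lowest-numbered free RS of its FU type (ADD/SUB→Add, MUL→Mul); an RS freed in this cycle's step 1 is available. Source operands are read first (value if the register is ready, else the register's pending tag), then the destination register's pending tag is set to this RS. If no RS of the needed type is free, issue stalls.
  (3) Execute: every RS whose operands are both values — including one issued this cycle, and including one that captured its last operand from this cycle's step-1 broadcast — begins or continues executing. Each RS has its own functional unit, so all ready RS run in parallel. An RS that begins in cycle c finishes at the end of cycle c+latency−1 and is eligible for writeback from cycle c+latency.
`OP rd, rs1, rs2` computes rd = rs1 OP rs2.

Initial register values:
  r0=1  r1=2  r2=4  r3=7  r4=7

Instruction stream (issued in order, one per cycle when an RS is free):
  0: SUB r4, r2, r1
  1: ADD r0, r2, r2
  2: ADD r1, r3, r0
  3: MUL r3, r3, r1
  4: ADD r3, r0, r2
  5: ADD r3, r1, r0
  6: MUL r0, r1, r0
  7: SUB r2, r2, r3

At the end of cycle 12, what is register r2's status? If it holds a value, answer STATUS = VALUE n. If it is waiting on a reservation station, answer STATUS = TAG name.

  c1: issue SUB r4<-Add1  regs: r0:1,r1:2,r2:4,r3:7,r4:Add1
  c2: issue ADD r0<-Add2  regs: r0:Add2,r1:2,r2:4,r3:7,r4:Add1
  c3: stall  regs: r0:Add2,r1:2,r2:4,r3:7,r4:Add1
  c4: CDB Add1=2; issue ADD r1<-Add1  regs: r0:Add2,r1:Add1,r2:4,r3:7,r4:2
  c5: CDB Add2=8; issue MUL r3<-Mul1  regs: r0:8,r1:Add1,r2:4,r3:Mul1,r4:2
  c6: issue ADD r3<-Add2  regs: r0:8,r1:Add1,r2:4,r3:Add2,r4:2
  c7: stall  regs: r0:8,r1:Add1,r2:4,r3:Add2,r4:2
  c8: CDB Add1=15; issue ADD r3<-Add1  regs: r0:8,r1:15,r2:4,r3:Add1,r4:2
  c9: CDB Add2=12; issue MUL r0<-Mul2  regs: r0:Mul2,r1:15,r2:4,r3:Add1,r4:2
  c10: issue SUB r2<-Add2  regs: r0:Mul2,r1:15,r2:Add2,r3:Add1,r4:2
  c11: CDB Add1=23  regs: r0:Mul2,r1:15,r2:Add2,r3:23,r4:2
  c12: CDB Mul1=105  regs: r0:Mul2,r1:15,r2:Add2,r3:23,r4:2

STATUS = TAG Add2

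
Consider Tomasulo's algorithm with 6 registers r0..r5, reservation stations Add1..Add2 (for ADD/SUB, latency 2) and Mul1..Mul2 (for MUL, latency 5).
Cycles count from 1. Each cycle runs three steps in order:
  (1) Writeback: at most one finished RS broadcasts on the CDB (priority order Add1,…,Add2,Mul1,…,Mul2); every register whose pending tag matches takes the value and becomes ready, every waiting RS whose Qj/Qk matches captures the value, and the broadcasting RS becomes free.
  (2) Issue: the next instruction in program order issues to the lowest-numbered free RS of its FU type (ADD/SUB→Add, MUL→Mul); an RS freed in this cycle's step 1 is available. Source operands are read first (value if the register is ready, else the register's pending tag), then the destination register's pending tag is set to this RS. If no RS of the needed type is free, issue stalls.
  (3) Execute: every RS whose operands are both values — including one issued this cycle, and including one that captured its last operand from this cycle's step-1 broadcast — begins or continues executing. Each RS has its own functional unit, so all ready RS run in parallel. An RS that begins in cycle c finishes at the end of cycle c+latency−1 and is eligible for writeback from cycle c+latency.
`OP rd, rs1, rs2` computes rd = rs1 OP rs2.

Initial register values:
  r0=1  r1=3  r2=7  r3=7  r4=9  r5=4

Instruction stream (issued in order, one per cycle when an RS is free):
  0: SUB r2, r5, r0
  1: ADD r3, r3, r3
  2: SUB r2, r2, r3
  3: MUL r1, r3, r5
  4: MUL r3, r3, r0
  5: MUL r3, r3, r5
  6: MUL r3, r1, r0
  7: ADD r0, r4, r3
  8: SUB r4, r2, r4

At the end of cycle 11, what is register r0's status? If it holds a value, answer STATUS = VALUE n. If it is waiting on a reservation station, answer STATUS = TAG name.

STATUS = TAG Add1

cycle 1: issue SUB r2<-Add1 // r0:1,r1:3,r2:Add1,r3:7,r4:9,r5:4
cycle 2: issue ADD r3<-Add2 // r0:1,r1:3,r2:Add1,r3:Add2,r4:9,r5:4
cycle 3: CDB Add1=3; issue SUB r2<-Add1 // r0:1,r1:3,r2:Add1,r3:Add2,r4:9,r5:4
cycle 4: CDB Add2=14; issue MUL r1<-Mul1 // r0:1,r1:Mul1,r2:Add1,r3:14,r4:9,r5:4
cycle 5: issue MUL r3<-Mul2 // r0:1,r1:Mul1,r2:Add1,r3:Mul2,r4:9,r5:4
cycle 6: CDB Add1=-11; stall // r0:1,r1:Mul1,r2:-11,r3:Mul2,r4:9,r5:4
cycle 7: stall // r0:1,r1:Mul1,r2:-11,r3:Mul2,r4:9,r5:4
cycle 8: stall // r0:1,r1:Mul1,r2:-11,r3:Mul2,r4:9,r5:4
cycle 9: CDB Mul1=56; issue MUL r3<-Mul1 // r0:1,r1:56,r2:-11,r3:Mul1,r4:9,r5:4
cycle 10: CDB Mul2=14; issue MUL r3<-Mul2 // r0:1,r1:56,r2:-11,r3:Mul2,r4:9,r5:4
cycle 11: issue ADD r0<-Add1 // r0:Add1,r1:56,r2:-11,r3:Mul2,r4:9,r5:4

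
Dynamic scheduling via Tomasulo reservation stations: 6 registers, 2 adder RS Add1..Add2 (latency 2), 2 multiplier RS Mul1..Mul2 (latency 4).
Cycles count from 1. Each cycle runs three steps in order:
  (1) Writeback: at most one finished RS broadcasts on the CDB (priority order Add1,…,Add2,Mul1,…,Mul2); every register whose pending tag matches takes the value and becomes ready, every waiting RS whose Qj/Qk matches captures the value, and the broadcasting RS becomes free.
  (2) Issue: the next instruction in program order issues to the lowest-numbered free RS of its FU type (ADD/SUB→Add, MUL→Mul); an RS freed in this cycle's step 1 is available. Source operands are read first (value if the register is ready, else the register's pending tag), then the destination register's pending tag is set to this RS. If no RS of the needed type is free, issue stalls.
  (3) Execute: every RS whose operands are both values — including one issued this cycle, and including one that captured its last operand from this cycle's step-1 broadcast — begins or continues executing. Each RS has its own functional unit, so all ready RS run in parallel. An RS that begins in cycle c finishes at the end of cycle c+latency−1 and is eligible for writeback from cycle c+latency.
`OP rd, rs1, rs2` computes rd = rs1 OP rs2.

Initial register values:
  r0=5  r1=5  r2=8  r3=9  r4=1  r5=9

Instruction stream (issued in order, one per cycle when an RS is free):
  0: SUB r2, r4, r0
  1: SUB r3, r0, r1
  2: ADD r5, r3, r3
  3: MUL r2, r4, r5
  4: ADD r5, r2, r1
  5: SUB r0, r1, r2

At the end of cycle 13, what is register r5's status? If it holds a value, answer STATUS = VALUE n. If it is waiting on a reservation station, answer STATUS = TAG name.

STATUS = VALUE 5

cycle 1: issue SUB r2<-Add1 // r0:5,r1:5,r2:Add1,r3:9,r4:1,r5:9
cycle 2: issue SUB r3<-Add2 // r0:5,r1:5,r2:Add1,r3:Add2,r4:1,r5:9
cycle 3: CDB Add1=-4; issue ADD r5<-Add1 // r0:5,r1:5,r2:-4,r3:Add2,r4:1,r5:Add1
cycle 4: CDB Add2=0; issue MUL r2<-Mul1 // r0:5,r1:5,r2:Mul1,r3:0,r4:1,r5:Add1
cycle 5: issue ADD r5<-Add2 // r0:5,r1:5,r2:Mul1,r3:0,r4:1,r5:Add2
cycle 6: CDB Add1=0; issue SUB r0<-Add1 // r0:Add1,r1:5,r2:Mul1,r3:0,r4:1,r5:Add2
cycle 7: - // r0:Add1,r1:5,r2:Mul1,r3:0,r4:1,r5:Add2
cycle 8: - // r0:Add1,r1:5,r2:Mul1,r3:0,r4:1,r5:Add2
cycle 9: - // r0:Add1,r1:5,r2:Mul1,r3:0,r4:1,r5:Add2
cycle 10: CDB Mul1=0 // r0:Add1,r1:5,r2:0,r3:0,r4:1,r5:Add2
cycle 11: - // r0:Add1,r1:5,r2:0,r3:0,r4:1,r5:Add2
cycle 12: CDB Add1=5 // r0:5,r1:5,r2:0,r3:0,r4:1,r5:Add2
cycle 13: CDB Add2=5 // r0:5,r1:5,r2:0,r3:0,r4:1,r5:5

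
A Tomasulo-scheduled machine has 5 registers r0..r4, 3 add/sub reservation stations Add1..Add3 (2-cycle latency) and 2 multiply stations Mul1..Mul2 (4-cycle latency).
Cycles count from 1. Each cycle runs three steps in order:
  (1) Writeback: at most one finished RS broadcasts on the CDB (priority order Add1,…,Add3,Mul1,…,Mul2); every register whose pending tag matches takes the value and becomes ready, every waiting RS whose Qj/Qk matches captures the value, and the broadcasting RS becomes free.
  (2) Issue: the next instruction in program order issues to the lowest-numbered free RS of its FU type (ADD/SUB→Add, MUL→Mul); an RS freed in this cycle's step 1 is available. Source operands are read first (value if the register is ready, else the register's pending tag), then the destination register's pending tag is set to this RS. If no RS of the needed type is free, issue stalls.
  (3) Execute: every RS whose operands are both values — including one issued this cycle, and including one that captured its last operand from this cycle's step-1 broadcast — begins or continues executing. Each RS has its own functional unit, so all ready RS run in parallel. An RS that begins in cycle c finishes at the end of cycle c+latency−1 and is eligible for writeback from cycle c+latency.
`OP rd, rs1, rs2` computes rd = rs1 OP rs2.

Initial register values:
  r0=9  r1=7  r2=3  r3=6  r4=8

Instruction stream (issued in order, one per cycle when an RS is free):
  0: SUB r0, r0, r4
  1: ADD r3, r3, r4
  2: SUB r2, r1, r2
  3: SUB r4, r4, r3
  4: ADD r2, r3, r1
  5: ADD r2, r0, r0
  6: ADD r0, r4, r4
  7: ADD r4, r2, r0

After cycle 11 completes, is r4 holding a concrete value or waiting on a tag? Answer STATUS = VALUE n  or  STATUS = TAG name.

cycle 1: issue SUB r0<-Add1 // r0:Add1,r1:7,r2:3,r3:6,r4:8
cycle 2: issue ADD r3<-Add2 // r0:Add1,r1:7,r2:3,r3:Add2,r4:8
cycle 3: CDB Add1=1; issue SUB r2<-Add1 // r0:1,r1:7,r2:Add1,r3:Add2,r4:8
cycle 4: CDB Add2=14; issue SUB r4<-Add2 // r0:1,r1:7,r2:Add1,r3:14,r4:Add2
cycle 5: CDB Add1=4; issue ADD r2<-Add1 // r0:1,r1:7,r2:Add1,r3:14,r4:Add2
cycle 6: CDB Add2=-6; issue ADD r2<-Add2 // r0:1,r1:7,r2:Add2,r3:14,r4:-6
cycle 7: CDB Add1=21; issue ADD r0<-Add1 // r0:Add1,r1:7,r2:Add2,r3:14,r4:-6
cycle 8: CDB Add2=2; issue ADD r4<-Add2 // r0:Add1,r1:7,r2:2,r3:14,r4:Add2
cycle 9: CDB Add1=-12 // r0:-12,r1:7,r2:2,r3:14,r4:Add2
cycle 10: - // r0:-12,r1:7,r2:2,r3:14,r4:Add2
cycle 11: CDB Add2=-10 // r0:-12,r1:7,r2:2,r3:14,r4:-10

STATUS = VALUE -10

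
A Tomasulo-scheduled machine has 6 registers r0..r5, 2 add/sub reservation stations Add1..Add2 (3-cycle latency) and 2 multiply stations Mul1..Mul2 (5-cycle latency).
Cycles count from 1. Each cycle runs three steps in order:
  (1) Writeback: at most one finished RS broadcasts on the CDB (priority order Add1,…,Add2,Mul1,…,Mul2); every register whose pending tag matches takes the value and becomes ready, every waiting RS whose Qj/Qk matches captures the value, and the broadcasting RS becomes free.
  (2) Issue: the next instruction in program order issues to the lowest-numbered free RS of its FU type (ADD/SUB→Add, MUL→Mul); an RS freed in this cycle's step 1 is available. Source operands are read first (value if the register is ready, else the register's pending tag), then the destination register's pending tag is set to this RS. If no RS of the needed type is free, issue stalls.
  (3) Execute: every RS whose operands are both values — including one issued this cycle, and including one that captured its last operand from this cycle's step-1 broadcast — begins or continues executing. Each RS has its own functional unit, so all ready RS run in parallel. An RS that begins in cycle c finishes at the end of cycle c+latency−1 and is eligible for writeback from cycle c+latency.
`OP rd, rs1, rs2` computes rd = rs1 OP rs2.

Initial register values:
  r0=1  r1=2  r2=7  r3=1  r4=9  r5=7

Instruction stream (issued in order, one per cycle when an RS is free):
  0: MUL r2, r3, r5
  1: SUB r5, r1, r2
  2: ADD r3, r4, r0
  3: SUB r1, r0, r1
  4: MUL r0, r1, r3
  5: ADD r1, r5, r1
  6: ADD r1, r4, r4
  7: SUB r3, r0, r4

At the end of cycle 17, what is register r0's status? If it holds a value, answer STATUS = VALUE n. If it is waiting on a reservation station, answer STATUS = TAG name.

c1: issue MUL r2<-Mul1 | r0:1,r1:2,r2:Mul1,r3:1,r4:9,r5:7
c2: issue SUB r5<-Add1 | r0:1,r1:2,r2:Mul1,r3:1,r4:9,r5:Add1
c3: issue ADD r3<-Add2 | r0:1,r1:2,r2:Mul1,r3:Add2,r4:9,r5:Add1
c4: stall | r0:1,r1:2,r2:Mul1,r3:Add2,r4:9,r5:Add1
c5: stall | r0:1,r1:2,r2:Mul1,r3:Add2,r4:9,r5:Add1
c6: CDB Add2=10; issue SUB r1<-Add2 | r0:1,r1:Add2,r2:Mul1,r3:10,r4:9,r5:Add1
c7: CDB Mul1=7; issue MUL r0<-Mul1 | r0:Mul1,r1:Add2,r2:7,r3:10,r4:9,r5:Add1
c8: stall | r0:Mul1,r1:Add2,r2:7,r3:10,r4:9,r5:Add1
c9: CDB Add2=-1; issue ADD r1<-Add2 | r0:Mul1,r1:Add2,r2:7,r3:10,r4:9,r5:Add1
c10: CDB Add1=-5; issue ADD r1<-Add1 | r0:Mul1,r1:Add1,r2:7,r3:10,r4:9,r5:-5
c11: stall | r0:Mul1,r1:Add1,r2:7,r3:10,r4:9,r5:-5
c12: stall | r0:Mul1,r1:Add1,r2:7,r3:10,r4:9,r5:-5
c13: CDB Add1=18; issue SUB r3<-Add1 | r0:Mul1,r1:18,r2:7,r3:Add1,r4:9,r5:-5
c14: CDB Add2=-6 | r0:Mul1,r1:18,r2:7,r3:Add1,r4:9,r5:-5
c15: CDB Mul1=-10 | r0:-10,r1:18,r2:7,r3:Add1,r4:9,r5:-5
c16: - | r0:-10,r1:18,r2:7,r3:Add1,r4:9,r5:-5
c17: - | r0:-10,r1:18,r2:7,r3:Add1,r4:9,r5:-5

STATUS = VALUE -10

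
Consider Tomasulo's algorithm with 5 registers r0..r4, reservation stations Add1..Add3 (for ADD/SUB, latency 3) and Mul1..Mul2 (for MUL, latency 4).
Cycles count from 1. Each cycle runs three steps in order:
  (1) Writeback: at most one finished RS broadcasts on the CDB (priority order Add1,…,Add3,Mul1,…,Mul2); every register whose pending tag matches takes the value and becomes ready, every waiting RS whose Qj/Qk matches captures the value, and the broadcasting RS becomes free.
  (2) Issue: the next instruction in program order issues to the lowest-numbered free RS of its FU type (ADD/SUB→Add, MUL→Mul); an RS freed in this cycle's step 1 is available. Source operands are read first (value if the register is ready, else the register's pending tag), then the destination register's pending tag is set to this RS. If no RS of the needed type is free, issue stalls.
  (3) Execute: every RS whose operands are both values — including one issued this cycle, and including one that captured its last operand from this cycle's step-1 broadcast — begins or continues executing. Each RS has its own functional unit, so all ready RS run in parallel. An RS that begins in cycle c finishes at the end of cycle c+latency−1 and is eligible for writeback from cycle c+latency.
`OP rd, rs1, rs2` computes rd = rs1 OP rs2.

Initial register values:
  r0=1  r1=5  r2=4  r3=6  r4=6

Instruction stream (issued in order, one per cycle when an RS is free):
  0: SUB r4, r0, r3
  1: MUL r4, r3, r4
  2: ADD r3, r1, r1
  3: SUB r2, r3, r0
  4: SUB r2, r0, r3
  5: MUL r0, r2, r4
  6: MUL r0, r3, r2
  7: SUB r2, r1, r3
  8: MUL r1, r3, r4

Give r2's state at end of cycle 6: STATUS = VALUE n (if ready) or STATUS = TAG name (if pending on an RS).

c1: issue SUB r4<-Add1 | r0:1,r1:5,r2:4,r3:6,r4:Add1
c2: issue MUL r4<-Mul1 | r0:1,r1:5,r2:4,r3:6,r4:Mul1
c3: issue ADD r3<-Add2 | r0:1,r1:5,r2:4,r3:Add2,r4:Mul1
c4: CDB Add1=-5; issue SUB r2<-Add1 | r0:1,r1:5,r2:Add1,r3:Add2,r4:Mul1
c5: issue SUB r2<-Add3 | r0:1,r1:5,r2:Add3,r3:Add2,r4:Mul1
c6: CDB Add2=10; issue MUL r0<-Mul2 | r0:Mul2,r1:5,r2:Add3,r3:10,r4:Mul1

STATUS = TAG Add3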